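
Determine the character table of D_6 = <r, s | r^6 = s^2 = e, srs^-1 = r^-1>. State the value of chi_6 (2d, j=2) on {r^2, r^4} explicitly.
Conjugacy classes: {e} of size 1, {r^3} of size 1, {r^1, r^5} of size 2, {r^2, r^4} of size 2, {s, sr^2, ...} of size 3, {sr, sr^3, ...} of size 3.
Character table:
  irrep \ class              {e} (size 1)  {r^3} (size 1)  {r^1, r^5} (size 2)  {r^2, r^4} (size 2)  {s, sr^2, ...} (size 3)  {sr, sr^3, ...} (size 3)
  chi_1 (triv)               1             1               1                    1                    1                        1                       
  chi_2 (sign: r->1, s->-1)  1             1               1                    1                    -1                       -1                      
  chi_3 (r->-1, s->1)        1             -1              -1                   1                    1                        -1                      
  chi_4 (r->-1, s->-1)       1             -1              -1                   1                    -1                       1                       
  chi_5 (2d, j=1)            2             -2              1                    -1                   0                        0                       
  chi_6 (2d, j=2)            2             2               -1                   -1                   0                        0                       

Spot check: chi_6 (2d, j=2) on {r^2, r^4} = -1.

Why: D_6 has order 2*6 = 12 with 6 conjugacy classes, hence 6 irreducibles. Sum of squared dims 1 + 1 + 1 + 1 + 4 + 4 = 12 = |G|. Linear characters come from the abelianisation; the 2-dimensional irreps have character r^k -> 2*cos(2*pi*j*k/6), reflections -> 0.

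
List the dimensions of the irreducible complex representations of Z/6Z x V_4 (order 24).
Dimensions: 1, 1, 1, 1, 1, 1, 1, 1, 1, 1, 1, 1, 1, 1, 1, 1, 1, 1, 1, 1, 1, 1, 1, 1

Justification: There are 24 irreducibles (= number of conjugacy classes). Their dimensions d_i satisfy sum d_i^2 = |G| = 24: 1 + 1 + 1 + 1 + 1 + 1 + 1 + 1 + 1 + 1 + 1 + 1 + 1 + 1 + 1 + 1 + 1 + 1 + 1 + 1 + 1 + 1 + 1 + 1 = 24. (For the product with Z/6Z: each of the 6 1-dim characters of Z/6Z tensors with each irrep of V_4, giving 6 copies of each V_4-dimension.)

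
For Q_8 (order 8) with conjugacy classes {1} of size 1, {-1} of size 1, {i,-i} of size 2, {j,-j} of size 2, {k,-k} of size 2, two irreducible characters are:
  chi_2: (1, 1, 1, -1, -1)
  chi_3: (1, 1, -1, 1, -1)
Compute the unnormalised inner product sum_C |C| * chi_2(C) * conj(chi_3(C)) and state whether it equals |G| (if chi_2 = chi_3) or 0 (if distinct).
Sum = 0; so <chi_2, chi_3> = 0 (distinct irreducibles are orthogonal).

Details: Compute term by term over conjugacy classes (|C| * chi_2(C) * conj(chi_3(C))):
  1*(1)*conj(1) + 1*(1)*conj(1) + 2*(1)*conj(-1) + 2*(-1)*conj(1) + 2*(-1)*conj(-1)
  = (1) + (1) + (-2) + (-2) + (2)
  = 0.
Dividing by |G| = 8 gives 0/8 = 0, matching the row-orthogonality relation <chi_2, chi_3> = [chi_2 = chi_3].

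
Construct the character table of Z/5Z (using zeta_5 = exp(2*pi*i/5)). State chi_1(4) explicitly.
Character table of Z/5Z (irreps indexed chi_0,...,chi_4 with chi_k(m) = zeta_5^(k*m), zeta_5 = exp(2*pi*i/5)):
  irrep \ class  {0} (size 1)  {1} (size 1)    {2} (size 1)    {3} (size 1)    {4} (size 1)  
  chi_0          1             1               1               1               1             
  chi_1          1             exp(2*I*pi/5)   exp(4*I*pi/5)   exp(-4*I*pi/5)  exp(-2*I*pi/5)
  chi_2          1             exp(4*I*pi/5)   exp(-2*I*pi/5)  exp(2*I*pi/5)   exp(-4*I*pi/5)
  chi_3          1             exp(-4*I*pi/5)  exp(2*I*pi/5)   exp(-2*I*pi/5)  exp(4*I*pi/5) 
  chi_4          1             exp(-2*I*pi/5)  exp(-4*I*pi/5)  exp(4*I*pi/5)   exp(2*I*pi/5) 

Spot check: chi_1(4) = zeta_5^(1*4) = zeta_5^4 = exp(-2*I*pi/5).

Details: Z/5Z is abelian, so all 5 irreducible complex representations are 1-dimensional. They are given by chi_k(m) = zeta_5^(k*m) for k = 0,...,4. Row orthogonality: sum_m chi_k(m) conj(chi_l(m)) = 5 * [k = l].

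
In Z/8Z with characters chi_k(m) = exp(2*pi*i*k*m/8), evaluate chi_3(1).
chi_3(1) = zeta_8^3 = exp(3*I*pi/4)

Argument: chi_3(1) = zeta_8^(3*1) = zeta_8^3. Since zeta_8^8 = 1, this equals zeta_8^3 = exp(2*pi*i*3/8) = exp(3*I*pi/4).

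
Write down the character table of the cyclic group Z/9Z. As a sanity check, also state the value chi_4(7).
Character table of Z/9Z (irreps indexed chi_0,...,chi_8 with chi_k(m) = zeta_9^(k*m), zeta_9 = exp(2*pi*i/9)):
  irrep \ class  {0} (size 1)  {1} (size 1)    {2} (size 1)    {3} (size 1)    {4} (size 1)    {5} (size 1)    {6} (size 1)    {7} (size 1)    {8} (size 1)  
  chi_0          1             1               1               1               1               1               1               1               1             
  chi_1          1             exp(2*I*pi/9)   exp(4*I*pi/9)   exp(2*I*pi/3)   exp(8*I*pi/9)   exp(-8*I*pi/9)  exp(-2*I*pi/3)  exp(-4*I*pi/9)  exp(-2*I*pi/9)
  chi_2          1             exp(4*I*pi/9)   exp(8*I*pi/9)   exp(-2*I*pi/3)  exp(-2*I*pi/9)  exp(2*I*pi/9)   exp(2*I*pi/3)   exp(-8*I*pi/9)  exp(-4*I*pi/9)
  chi_3          1             exp(2*I*pi/3)   exp(-2*I*pi/3)  1               exp(2*I*pi/3)   exp(-2*I*pi/3)  1               exp(2*I*pi/3)   exp(-2*I*pi/3)
  chi_4          1             exp(8*I*pi/9)   exp(-2*I*pi/9)  exp(2*I*pi/3)   exp(-4*I*pi/9)  exp(4*I*pi/9)   exp(-2*I*pi/3)  exp(2*I*pi/9)   exp(-8*I*pi/9)
  chi_5          1             exp(-8*I*pi/9)  exp(2*I*pi/9)   exp(-2*I*pi/3)  exp(4*I*pi/9)   exp(-4*I*pi/9)  exp(2*I*pi/3)   exp(-2*I*pi/9)  exp(8*I*pi/9) 
  chi_6          1             exp(-2*I*pi/3)  exp(2*I*pi/3)   1               exp(-2*I*pi/3)  exp(2*I*pi/3)   1               exp(-2*I*pi/3)  exp(2*I*pi/3) 
  chi_7          1             exp(-4*I*pi/9)  exp(-8*I*pi/9)  exp(2*I*pi/3)   exp(2*I*pi/9)   exp(-2*I*pi/9)  exp(-2*I*pi/3)  exp(8*I*pi/9)   exp(4*I*pi/9) 
  chi_8          1             exp(-2*I*pi/9)  exp(-4*I*pi/9)  exp(-2*I*pi/3)  exp(-8*I*pi/9)  exp(8*I*pi/9)   exp(2*I*pi/3)   exp(4*I*pi/9)   exp(2*I*pi/9) 

Spot check: chi_4(7) = zeta_9^(4*7) = zeta_9^28 = exp(2*I*pi/9).

Proof sketch: Z/9Z is abelian, so all 9 irreducible complex representations are 1-dimensional. They are given by chi_k(m) = zeta_9^(k*m) for k = 0,...,8. Row orthogonality: sum_m chi_k(m) conj(chi_l(m)) = 9 * [k = l].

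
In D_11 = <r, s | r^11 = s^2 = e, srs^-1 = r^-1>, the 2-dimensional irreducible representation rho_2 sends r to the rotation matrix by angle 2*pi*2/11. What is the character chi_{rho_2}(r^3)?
chi_{rho_2}(r^3) = 2*cos(2*pi*2*3/11) = -2*cos(pi/11)

Reasoning: rho_2(r^3) is rotation by angle 2*pi*2*3/11, whose trace is 2*cos(2*pi*2*3/11) = -2*cos(pi/11).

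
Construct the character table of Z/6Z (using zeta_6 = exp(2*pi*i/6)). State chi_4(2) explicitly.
Character table of Z/6Z (irreps indexed chi_0,...,chi_5 with chi_k(m) = zeta_6^(k*m), zeta_6 = exp(2*pi*i/6)):
  irrep \ class  {0} (size 1)  {1} (size 1)    {2} (size 1)    {3} (size 1)  {4} (size 1)    {5} (size 1)  
  chi_0          1             1               1               1             1               1             
  chi_1          1             exp(I*pi/3)     exp(2*I*pi/3)   -1            exp(-2*I*pi/3)  exp(-I*pi/3)  
  chi_2          1             exp(2*I*pi/3)   exp(-2*I*pi/3)  1             exp(2*I*pi/3)   exp(-2*I*pi/3)
  chi_3          1             -1              1               -1            1               -1            
  chi_4          1             exp(-2*I*pi/3)  exp(2*I*pi/3)   1             exp(-2*I*pi/3)  exp(2*I*pi/3) 
  chi_5          1             exp(-I*pi/3)    exp(-2*I*pi/3)  -1            exp(2*I*pi/3)   exp(I*pi/3)   

Spot check: chi_4(2) = zeta_6^(4*2) = zeta_6^8 = exp(2*I*pi/3).

Solution. Z/6Z is abelian, so all 6 irreducible complex representations are 1-dimensional. They are given by chi_k(m) = zeta_6^(k*m) for k = 0,...,5. Row orthogonality: sum_m chi_k(m) conj(chi_l(m)) = 6 * [k = l].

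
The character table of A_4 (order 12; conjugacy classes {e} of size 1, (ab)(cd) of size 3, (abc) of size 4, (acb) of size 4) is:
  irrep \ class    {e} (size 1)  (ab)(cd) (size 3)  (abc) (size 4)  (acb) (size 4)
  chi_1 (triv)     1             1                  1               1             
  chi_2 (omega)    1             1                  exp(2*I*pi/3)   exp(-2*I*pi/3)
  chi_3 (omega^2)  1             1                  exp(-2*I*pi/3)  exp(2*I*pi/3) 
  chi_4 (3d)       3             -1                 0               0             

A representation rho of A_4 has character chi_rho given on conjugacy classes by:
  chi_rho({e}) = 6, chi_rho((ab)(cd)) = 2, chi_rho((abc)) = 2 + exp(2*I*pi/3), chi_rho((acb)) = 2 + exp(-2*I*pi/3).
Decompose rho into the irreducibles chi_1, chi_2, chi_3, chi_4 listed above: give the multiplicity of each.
Multiplicities: chi_1: 2, chi_2: 1, chi_3: 0, chi_4: 1.

Reasoning: Use <chi_rho, chi> = (1/|G|) sum_C |C| * chi_rho(C) * conj(chi(C)) with |G| = 12 for each irreducible chi in the table:
  <chi_rho, chi_1> = (1/12)[1*(6)*conj(1) + 3*(2)*conj(1) + 4*(2 + exp(2*I*pi/3))*conj(1) + 4*(2 + exp(-2*I*pi/3))*conj(1)]
      = (1/12)[(6) + (6) + (8 + 4*exp(2*I*pi/3)) + (8 + 4*exp(-2*I*pi/3))] = 24/12 = 2
  <chi_rho, chi_2> = (1/12)[1*(6)*conj(1) + 3*(2)*conj(1) + 4*(2 + exp(2*I*pi/3))*conj(exp(2*I*pi/3)) + 4*(2 + exp(-2*I*pi/3))*conj(exp(-2*I*pi/3))]
      = (1/12)[(6) + (6) + (4 + 8*exp(-2*I*pi/3)) + (4 + 8*exp(2*I*pi/3))] = 12/12 = 1
  <chi_rho, chi_3> = (1/12)[1*(6)*conj(1) + 3*(2)*conj(1) + 4*(2 + exp(2*I*pi/3))*conj(exp(-2*I*pi/3)) + 4*(2 + exp(-2*I*pi/3))*conj(exp(2*I*pi/3))]
      = (1/12)[(6) + (6) + (4*exp(-2*I*pi/3) + 8*exp(2*I*pi/3)) + (8*exp(-2*I*pi/3) + 4*exp(2*I*pi/3))] = 0/12 = 0
  <chi_rho, chi_4> = (1/12)[1*(6)*conj(3) + 3*(2)*conj(-1) + 4*(2 + exp(2*I*pi/3))*conj(0) + 4*(2 + exp(-2*I*pi/3))*conj(0)]
      = (1/12)[(18) + (-6) + (0) + (0)] = 12/12 = 1
(Exp terms are combined using exp(i*s)*conj(exp(i*t)) = exp(i*(s-t)), and sums of them are collapsed using the identity that for every m > 1 the m distinct m-th roots of unity sum to 0, e.g. 1 + exp(2*I*pi/3) + exp(-2*I*pi/3) = 0.)
Dimension check: dim(rho) = sum (mult * dim) = 2*1 + 1*1 + 0*1 + 1*3 = 6 = chi_rho(e) = 6.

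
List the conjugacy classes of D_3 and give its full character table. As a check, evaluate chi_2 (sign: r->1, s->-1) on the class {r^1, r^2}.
Conjugacy classes: {e} of size 1, {r^1, r^2} of size 2, {s, sr, ..., sr^2} of size 3.
Character table:
  irrep \ class              {e} (size 1)  {r^1, r^2} (size 2)  {s, sr, ..., sr^2} (size 3)
  chi_1 (triv)               1             1                    1                          
  chi_2 (sign: r->1, s->-1)  1             1                    -1                         
  chi_3 (2d, j=1)            2             -1                   0                          

Spot check: chi_2 (sign: r->1, s->-1) on {r^1, r^2} = 1.

Derivation: D_3 has order 2*3 = 6 with 3 conjugacy classes, hence 3 irreducibles. Sum of squared dims 1 + 1 + 4 = 6 = |G|. Linear characters come from the abelianisation; the 2-dimensional irreps have character r^k -> 2*cos(2*pi*j*k/3), reflections -> 0.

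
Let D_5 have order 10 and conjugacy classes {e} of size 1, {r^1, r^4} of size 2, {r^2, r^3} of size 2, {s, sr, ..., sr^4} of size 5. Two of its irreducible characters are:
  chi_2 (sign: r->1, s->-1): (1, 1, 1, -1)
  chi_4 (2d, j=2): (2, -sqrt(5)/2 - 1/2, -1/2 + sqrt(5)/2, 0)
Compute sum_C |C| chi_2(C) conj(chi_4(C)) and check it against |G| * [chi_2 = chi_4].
Sum = 0; so <chi_2, chi_4> = 0 (distinct irreducibles are orthogonal).

Justification: Compute term by term over conjugacy classes (|C| * chi_2(C) * conj(chi_4(C))):
  1*(1)*conj(2) + 2*(1)*conj(-sqrt(5)/2 - 1/2) + 2*(1)*conj(-1/2 + sqrt(5)/2) + 5*(-1)*conj(0)
  = (2) + (-sqrt(5) - 1) + (-1 + sqrt(5)) + (0)
  = 0.
Dividing by |G| = 10 gives 0/10 = 0, matching the row-orthogonality relation <chi_2, chi_4> = [chi_2 = chi_4].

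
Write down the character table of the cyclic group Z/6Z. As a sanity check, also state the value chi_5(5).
Character table of Z/6Z (irreps indexed chi_0,...,chi_5 with chi_k(m) = zeta_6^(k*m), zeta_6 = exp(2*pi*i/6)):
  irrep \ class  {0} (size 1)  {1} (size 1)    {2} (size 1)    {3} (size 1)  {4} (size 1)    {5} (size 1)  
  chi_0          1             1               1               1             1               1             
  chi_1          1             exp(I*pi/3)     exp(2*I*pi/3)   -1            exp(-2*I*pi/3)  exp(-I*pi/3)  
  chi_2          1             exp(2*I*pi/3)   exp(-2*I*pi/3)  1             exp(2*I*pi/3)   exp(-2*I*pi/3)
  chi_3          1             -1              1               -1            1               -1            
  chi_4          1             exp(-2*I*pi/3)  exp(2*I*pi/3)   1             exp(-2*I*pi/3)  exp(2*I*pi/3) 
  chi_5          1             exp(-I*pi/3)    exp(-2*I*pi/3)  -1            exp(2*I*pi/3)   exp(I*pi/3)   

Spot check: chi_5(5) = zeta_6^(5*5) = zeta_6^25 = exp(I*pi/3).

Justification: Z/6Z is abelian, so all 6 irreducible complex representations are 1-dimensional. They are given by chi_k(m) = zeta_6^(k*m) for k = 0,...,5. Row orthogonality: sum_m chi_k(m) conj(chi_l(m)) = 6 * [k = l].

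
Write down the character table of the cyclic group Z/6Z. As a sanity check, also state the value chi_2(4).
Character table of Z/6Z (irreps indexed chi_0,...,chi_5 with chi_k(m) = zeta_6^(k*m), zeta_6 = exp(2*pi*i/6)):
  irrep \ class  {0} (size 1)  {1} (size 1)    {2} (size 1)    {3} (size 1)  {4} (size 1)    {5} (size 1)  
  chi_0          1             1               1               1             1               1             
  chi_1          1             exp(I*pi/3)     exp(2*I*pi/3)   -1            exp(-2*I*pi/3)  exp(-I*pi/3)  
  chi_2          1             exp(2*I*pi/3)   exp(-2*I*pi/3)  1             exp(2*I*pi/3)   exp(-2*I*pi/3)
  chi_3          1             -1              1               -1            1               -1            
  chi_4          1             exp(-2*I*pi/3)  exp(2*I*pi/3)   1             exp(-2*I*pi/3)  exp(2*I*pi/3) 
  chi_5          1             exp(-I*pi/3)    exp(-2*I*pi/3)  -1            exp(2*I*pi/3)   exp(I*pi/3)   

Spot check: chi_2(4) = zeta_6^(2*4) = zeta_6^8 = exp(2*I*pi/3).

Solution. Z/6Z is abelian, so all 6 irreducible complex representations are 1-dimensional. They are given by chi_k(m) = zeta_6^(k*m) for k = 0,...,5. Row orthogonality: sum_m chi_k(m) conj(chi_l(m)) = 6 * [k = l].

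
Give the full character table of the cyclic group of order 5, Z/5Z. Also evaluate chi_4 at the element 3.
Character table of Z/5Z (irreps indexed chi_0,...,chi_4 with chi_k(m) = zeta_5^(k*m), zeta_5 = exp(2*pi*i/5)):
  irrep \ class  {0} (size 1)  {1} (size 1)    {2} (size 1)    {3} (size 1)    {4} (size 1)  
  chi_0          1             1               1               1               1             
  chi_1          1             exp(2*I*pi/5)   exp(4*I*pi/5)   exp(-4*I*pi/5)  exp(-2*I*pi/5)
  chi_2          1             exp(4*I*pi/5)   exp(-2*I*pi/5)  exp(2*I*pi/5)   exp(-4*I*pi/5)
  chi_3          1             exp(-4*I*pi/5)  exp(2*I*pi/5)   exp(-2*I*pi/5)  exp(4*I*pi/5) 
  chi_4          1             exp(-2*I*pi/5)  exp(-4*I*pi/5)  exp(4*I*pi/5)   exp(2*I*pi/5) 

Spot check: chi_4(3) = zeta_5^(4*3) = zeta_5^12 = exp(4*I*pi/5).

Explanation: Z/5Z is abelian, so all 5 irreducible complex representations are 1-dimensional. They are given by chi_k(m) = zeta_5^(k*m) for k = 0,...,4. Row orthogonality: sum_m chi_k(m) conj(chi_l(m)) = 5 * [k = l].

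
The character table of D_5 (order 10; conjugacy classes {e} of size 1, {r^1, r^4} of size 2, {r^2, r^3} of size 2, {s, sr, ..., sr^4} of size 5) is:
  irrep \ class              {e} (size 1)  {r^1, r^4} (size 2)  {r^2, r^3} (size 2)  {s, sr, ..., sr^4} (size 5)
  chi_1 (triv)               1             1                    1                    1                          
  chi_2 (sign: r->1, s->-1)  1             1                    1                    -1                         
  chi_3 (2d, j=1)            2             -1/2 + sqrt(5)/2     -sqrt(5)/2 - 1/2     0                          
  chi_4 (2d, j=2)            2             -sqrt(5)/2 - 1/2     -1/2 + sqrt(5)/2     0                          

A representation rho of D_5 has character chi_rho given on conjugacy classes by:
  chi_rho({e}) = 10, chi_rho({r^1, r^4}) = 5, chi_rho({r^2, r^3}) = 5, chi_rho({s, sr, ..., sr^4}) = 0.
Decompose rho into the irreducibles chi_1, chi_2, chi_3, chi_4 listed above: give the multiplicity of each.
Multiplicities: chi_1: 3, chi_2: 3, chi_3: 1, chi_4: 1.

Reasoning: Use <chi_rho, chi> = (1/|G|) sum_C |C| * chi_rho(C) * conj(chi(C)) with |G| = 10 for each irreducible chi in the table:
  <chi_rho, chi_1> = (1/10)[1*(10)*conj(1) + 2*(5)*conj(1) + 2*(5)*conj(1) + 5*(0)*conj(1)]
      = (1/10)[(10) + (10) + (10) + (0)] = 30/10 = 3
  <chi_rho, chi_2> = (1/10)[1*(10)*conj(1) + 2*(5)*conj(1) + 2*(5)*conj(1) + 5*(0)*conj(-1)]
      = (1/10)[(10) + (10) + (10) + (0)] = 30/10 = 3
  <chi_rho, chi_3> = (1/10)[1*(10)*conj(2) + 2*(5)*conj(-1/2 + sqrt(5)/2) + 2*(5)*conj(-sqrt(5)/2 - 1/2) + 5*(0)*conj(0)]
      = (1/10)[(20) + (-5 + 5*sqrt(5)) + (-5*sqrt(5) - 5) + (0)] = 10/10 = 1
  <chi_rho, chi_4> = (1/10)[1*(10)*conj(2) + 2*(5)*conj(-sqrt(5)/2 - 1/2) + 2*(5)*conj(-1/2 + sqrt(5)/2) + 5*(0)*conj(0)]
      = (1/10)[(20) + (-5*sqrt(5) - 5) + (-5 + 5*sqrt(5)) + (0)] = 10/10 = 1
Dimension check: dim(rho) = sum (mult * dim) = 3*1 + 3*1 + 1*2 + 1*2 = 10 = chi_rho(e) = 10.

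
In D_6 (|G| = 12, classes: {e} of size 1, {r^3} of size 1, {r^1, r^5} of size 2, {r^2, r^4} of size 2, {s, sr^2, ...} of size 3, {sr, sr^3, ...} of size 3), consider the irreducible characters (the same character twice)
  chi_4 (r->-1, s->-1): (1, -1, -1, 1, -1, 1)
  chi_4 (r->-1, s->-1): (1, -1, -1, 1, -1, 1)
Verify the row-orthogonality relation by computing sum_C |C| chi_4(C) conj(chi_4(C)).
Sum = 12 = |G| = 12; so <chi_4, chi_4> = 1 (norm-1 confirms irreducibility).

Proof sketch: Compute term by term over conjugacy classes (|C| * chi_4(C) * conj(chi_4(C))):
  1*(1)*conj(1) + 1*(-1)*conj(-1) + 2*(-1)*conj(-1) + 2*(1)*conj(1) + 3*(-1)*conj(-1) + 3*(1)*conj(1)
  = (1) + (1) + (2) + (2) + (3) + (3)
  = 12.
Dividing by |G| = 12 gives 12/12 = 1, matching the row-orthogonality relation <chi_4, chi_4> = [chi_4 = chi_4].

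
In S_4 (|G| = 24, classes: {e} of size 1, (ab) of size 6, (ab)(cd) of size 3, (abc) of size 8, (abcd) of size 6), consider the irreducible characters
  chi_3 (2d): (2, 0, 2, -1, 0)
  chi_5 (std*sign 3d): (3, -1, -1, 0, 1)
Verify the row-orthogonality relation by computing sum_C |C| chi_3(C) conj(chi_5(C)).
Sum = 0; so <chi_3, chi_5> = 0 (distinct irreducibles are orthogonal).

Working: Compute term by term over conjugacy classes (|C| * chi_3(C) * conj(chi_5(C))):
  1*(2)*conj(3) + 6*(0)*conj(-1) + 3*(2)*conj(-1) + 8*(-1)*conj(0) + 6*(0)*conj(1)
  = (6) + (0) + (-6) + (0) + (0)
  = 0.
Dividing by |G| = 24 gives 0/24 = 0, matching the row-orthogonality relation <chi_3, chi_5> = [chi_3 = chi_5].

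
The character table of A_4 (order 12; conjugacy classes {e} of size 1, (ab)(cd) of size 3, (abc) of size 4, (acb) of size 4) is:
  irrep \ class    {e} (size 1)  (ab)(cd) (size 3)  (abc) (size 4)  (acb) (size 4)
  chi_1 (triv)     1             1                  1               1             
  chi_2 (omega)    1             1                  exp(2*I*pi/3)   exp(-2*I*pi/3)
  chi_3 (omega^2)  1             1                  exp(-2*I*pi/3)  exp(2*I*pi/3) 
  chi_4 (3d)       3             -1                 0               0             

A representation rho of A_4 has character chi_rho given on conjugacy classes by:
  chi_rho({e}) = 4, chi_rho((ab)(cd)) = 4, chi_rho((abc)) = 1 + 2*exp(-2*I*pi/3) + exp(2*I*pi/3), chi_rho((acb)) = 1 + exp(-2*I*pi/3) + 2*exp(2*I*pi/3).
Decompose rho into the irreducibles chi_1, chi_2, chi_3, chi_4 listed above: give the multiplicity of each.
Multiplicities: chi_1: 1, chi_2: 1, chi_3: 2, chi_4: 0.

Details: Use <chi_rho, chi> = (1/|G|) sum_C |C| * chi_rho(C) * conj(chi(C)) with |G| = 12 for each irreducible chi in the table:
  <chi_rho, chi_1> = (1/12)[1*(4)*conj(1) + 3*(4)*conj(1) + 4*(1 + 2*exp(-2*I*pi/3) + exp(2*I*pi/3))*conj(1) + 4*(1 + exp(-2*I*pi/3) + 2*exp(2*I*pi/3))*conj(1)]
      = (1/12)[(4) + (12) + (4 + 8*exp(-2*I*pi/3) + 4*exp(2*I*pi/3)) + (4 + 4*exp(-2*I*pi/3) + 8*exp(2*I*pi/3))] = 12/12 = 1
  <chi_rho, chi_2> = (1/12)[1*(4)*conj(1) + 3*(4)*conj(1) + 4*(1 + 2*exp(-2*I*pi/3) + exp(2*I*pi/3))*conj(exp(2*I*pi/3)) + 4*(1 + exp(-2*I*pi/3) + 2*exp(2*I*pi/3))*conj(exp(-2*I*pi/3))]
      = (1/12)[(4) + (12) + (4 + 4*exp(-2*I*pi/3) + 8*exp(2*I*pi/3)) + (4 + 8*exp(-2*I*pi/3) + 4*exp(2*I*pi/3))] = 12/12 = 1
  <chi_rho, chi_3> = (1/12)[1*(4)*conj(1) + 3*(4)*conj(1) + 4*(1 + 2*exp(-2*I*pi/3) + exp(2*I*pi/3))*conj(exp(-2*I*pi/3)) + 4*(1 + exp(-2*I*pi/3) + 2*exp(2*I*pi/3))*conj(exp(2*I*pi/3))]
      = (1/12)[(4) + (12) + (4) + (4)] = 24/12 = 2
  <chi_rho, chi_4> = (1/12)[1*(4)*conj(3) + 3*(4)*conj(-1) + 4*(1 + 2*exp(-2*I*pi/3) + exp(2*I*pi/3))*conj(0) + 4*(1 + exp(-2*I*pi/3) + 2*exp(2*I*pi/3))*conj(0)]
      = (1/12)[(12) + (-12) + (0) + (0)] = 0/12 = 0
(Exp terms are combined using exp(i*s)*conj(exp(i*t)) = exp(i*(s-t)), and sums of them are collapsed using the identity that for every m > 1 the m distinct m-th roots of unity sum to 0, e.g. 1 + exp(2*I*pi/3) + exp(-2*I*pi/3) = 0.)
Dimension check: dim(rho) = sum (mult * dim) = 1*1 + 1*1 + 2*1 + 0*3 = 4 = chi_rho(e) = 4.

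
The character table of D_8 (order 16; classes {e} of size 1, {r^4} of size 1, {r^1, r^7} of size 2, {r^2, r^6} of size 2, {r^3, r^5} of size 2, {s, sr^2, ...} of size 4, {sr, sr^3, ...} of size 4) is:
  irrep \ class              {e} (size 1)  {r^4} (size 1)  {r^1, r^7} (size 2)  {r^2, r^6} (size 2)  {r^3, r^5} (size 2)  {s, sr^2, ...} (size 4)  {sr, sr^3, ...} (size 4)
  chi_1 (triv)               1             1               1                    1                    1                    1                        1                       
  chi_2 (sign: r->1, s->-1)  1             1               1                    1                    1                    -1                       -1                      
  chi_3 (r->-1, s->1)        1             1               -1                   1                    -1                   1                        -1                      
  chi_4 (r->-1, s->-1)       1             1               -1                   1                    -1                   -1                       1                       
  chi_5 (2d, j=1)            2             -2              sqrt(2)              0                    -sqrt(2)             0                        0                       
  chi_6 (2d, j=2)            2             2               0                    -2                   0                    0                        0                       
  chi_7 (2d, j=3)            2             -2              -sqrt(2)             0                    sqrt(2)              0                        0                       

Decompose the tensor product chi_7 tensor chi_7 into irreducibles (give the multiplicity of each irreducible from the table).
chi_7 tensor chi_7 = chi_1 + chi_2 + chi_6 (all other irreducibles have multiplicity 0).

Proof sketch: The character of a tensor product is the pointwise product (chi_7 * chi_7)(C) = chi_7(C) * chi_7(C):
  {e}: (2)*(2), {r^4}: (-2)*(-2), {r^1, r^7}: (-sqrt(2))*(-sqrt(2)), {r^2, r^6}: (0)*(0), {r^3, r^5}: (sqrt(2))*(sqrt(2)), {s, sr^2, ...}: (0)*(0), {sr, sr^3, ...}: (0)*(0)
so (chi_7 * chi_7) takes values
  {e} -> 4, {r^4} -> 4, {r^1, r^7} -> 2, {r^2, r^6} -> 0, {r^3, r^5} -> 2, {s, sr^2, ...} -> 0, {sr, sr^3, ...} -> 0.
Now take the inner product of this character with each irreducible chi from the table, <chi_7*chi_7, chi> = (1/16) sum_C |C| (chi_7*chi_7)(C) conj(chi(C)):
  <chi_7*chi_7, chi_1> = (1/16)[1*(4)*conj(1) + 1*(4)*conj(1) + 2*(2)*conj(1) + 2*(0)*conj(1) + 2*(2)*conj(1) + 4*(0)*conj(1) + 4*(0)*conj(1)]
      = (1/16)[(4) + (4) + (4) + (0) + (4) + (0) + (0)] = 16/16 = 1
  <chi_7*chi_7, chi_2> = (1/16)[1*(4)*conj(1) + 1*(4)*conj(1) + 2*(2)*conj(1) + 2*(0)*conj(1) + 2*(2)*conj(1) + 4*(0)*conj(-1) + 4*(0)*conj(-1)]
      = (1/16)[(4) + (4) + (4) + (0) + (4) + (0) + (0)] = 16/16 = 1
  <chi_7*chi_7, chi_3> = (1/16)[1*(4)*conj(1) + 1*(4)*conj(1) + 2*(2)*conj(-1) + 2*(0)*conj(1) + 2*(2)*conj(-1) + 4*(0)*conj(1) + 4*(0)*conj(-1)]
      = (1/16)[(4) + (4) + (-4) + (0) + (-4) + (0) + (0)] = 0/16 = 0
  <chi_7*chi_7, chi_4> = (1/16)[1*(4)*conj(1) + 1*(4)*conj(1) + 2*(2)*conj(-1) + 2*(0)*conj(1) + 2*(2)*conj(-1) + 4*(0)*conj(-1) + 4*(0)*conj(1)]
      = (1/16)[(4) + (4) + (-4) + (0) + (-4) + (0) + (0)] = 0/16 = 0
  <chi_7*chi_7, chi_5> = (1/16)[1*(4)*conj(2) + 1*(4)*conj(-2) + 2*(2)*conj(sqrt(2)) + 2*(0)*conj(0) + 2*(2)*conj(-sqrt(2)) + 4*(0)*conj(0) + 4*(0)*conj(0)]
      = (1/16)[(8) + (-8) + (4*sqrt(2)) + (0) + (-4*sqrt(2)) + (0) + (0)] = 0/16 = 0
  <chi_7*chi_7, chi_6> = (1/16)[1*(4)*conj(2) + 1*(4)*conj(2) + 2*(2)*conj(0) + 2*(0)*conj(-2) + 2*(2)*conj(0) + 4*(0)*conj(0) + 4*(0)*conj(0)]
      = (1/16)[(8) + (8) + (0) + (0) + (0) + (0) + (0)] = 16/16 = 1
  <chi_7*chi_7, chi_7> = (1/16)[1*(4)*conj(2) + 1*(4)*conj(-2) + 2*(2)*conj(-sqrt(2)) + 2*(0)*conj(0) + 2*(2)*conj(sqrt(2)) + 4*(0)*conj(0) + 4*(0)*conj(0)]
      = (1/16)[(8) + (-8) + (-4*sqrt(2)) + (0) + (4*sqrt(2)) + (0) + (0)] = 0/16 = 0
Hence the multiplicities are chi_1: 1, chi_2: 1, chi_6: 1. Dimension check: dim(chi_7)*dim(chi_7) = 2*2 = 4 and sum (mult * dim) = 1*1 + 1*1 + 1*2 = 4.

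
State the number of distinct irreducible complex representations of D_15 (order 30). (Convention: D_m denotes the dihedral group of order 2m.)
9

Explanation: The number of irreducible complex representations of a finite group equals its number of conjugacy classes. D_15 has 9 conjugacy classes ((n+3)/2 for n odd), so D_15 (order 30) has exactly 9 irreducible complex representations.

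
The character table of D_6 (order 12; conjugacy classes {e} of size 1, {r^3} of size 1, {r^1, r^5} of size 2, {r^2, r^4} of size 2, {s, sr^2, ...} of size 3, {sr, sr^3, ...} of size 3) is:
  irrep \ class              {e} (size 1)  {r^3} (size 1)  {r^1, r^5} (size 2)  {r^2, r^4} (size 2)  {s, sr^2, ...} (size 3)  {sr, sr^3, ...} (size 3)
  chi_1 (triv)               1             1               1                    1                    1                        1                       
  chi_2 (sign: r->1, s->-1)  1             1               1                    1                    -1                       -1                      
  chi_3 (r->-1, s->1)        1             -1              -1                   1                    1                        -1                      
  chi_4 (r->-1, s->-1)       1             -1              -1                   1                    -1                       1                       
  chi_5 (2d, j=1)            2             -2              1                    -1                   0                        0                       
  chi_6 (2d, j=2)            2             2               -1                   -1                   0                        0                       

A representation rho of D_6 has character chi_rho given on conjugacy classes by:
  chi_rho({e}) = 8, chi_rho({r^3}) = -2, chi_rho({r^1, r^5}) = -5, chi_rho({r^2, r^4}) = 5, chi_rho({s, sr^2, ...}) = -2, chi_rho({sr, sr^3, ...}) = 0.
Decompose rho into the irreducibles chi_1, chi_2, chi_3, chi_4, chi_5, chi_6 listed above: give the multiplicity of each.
Multiplicities: chi_1: 0, chi_2: 1, chi_3: 2, chi_4: 3, chi_5: 0, chi_6: 1.

Solution. Use <chi_rho, chi> = (1/|G|) sum_C |C| * chi_rho(C) * conj(chi(C)) with |G| = 12 for each irreducible chi in the table:
  <chi_rho, chi_1> = (1/12)[1*(8)*conj(1) + 1*(-2)*conj(1) + 2*(-5)*conj(1) + 2*(5)*conj(1) + 3*(-2)*conj(1) + 3*(0)*conj(1)]
      = (1/12)[(8) + (-2) + (-10) + (10) + (-6) + (0)] = 0/12 = 0
  <chi_rho, chi_2> = (1/12)[1*(8)*conj(1) + 1*(-2)*conj(1) + 2*(-5)*conj(1) + 2*(5)*conj(1) + 3*(-2)*conj(-1) + 3*(0)*conj(-1)]
      = (1/12)[(8) + (-2) + (-10) + (10) + (6) + (0)] = 12/12 = 1
  <chi_rho, chi_3> = (1/12)[1*(8)*conj(1) + 1*(-2)*conj(-1) + 2*(-5)*conj(-1) + 2*(5)*conj(1) + 3*(-2)*conj(1) + 3*(0)*conj(-1)]
      = (1/12)[(8) + (2) + (10) + (10) + (-6) + (0)] = 24/12 = 2
  <chi_rho, chi_4> = (1/12)[1*(8)*conj(1) + 1*(-2)*conj(-1) + 2*(-5)*conj(-1) + 2*(5)*conj(1) + 3*(-2)*conj(-1) + 3*(0)*conj(1)]
      = (1/12)[(8) + (2) + (10) + (10) + (6) + (0)] = 36/12 = 3
  <chi_rho, chi_5> = (1/12)[1*(8)*conj(2) + 1*(-2)*conj(-2) + 2*(-5)*conj(1) + 2*(5)*conj(-1) + 3*(-2)*conj(0) + 3*(0)*conj(0)]
      = (1/12)[(16) + (4) + (-10) + (-10) + (0) + (0)] = 0/12 = 0
  <chi_rho, chi_6> = (1/12)[1*(8)*conj(2) + 1*(-2)*conj(2) + 2*(-5)*conj(-1) + 2*(5)*conj(-1) + 3*(-2)*conj(0) + 3*(0)*conj(0)]
      = (1/12)[(16) + (-4) + (10) + (-10) + (0) + (0)] = 12/12 = 1
Dimension check: dim(rho) = sum (mult * dim) = 0*1 + 1*1 + 2*1 + 3*1 + 0*2 + 1*2 = 8 = chi_rho(e) = 8.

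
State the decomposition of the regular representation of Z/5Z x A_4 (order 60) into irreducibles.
Each irreducible V_i of dimension d_i appears with multiplicity d_i, i.e. rho_reg = (direct sum over all irreducibles V_i) d_i V_i. The irreducible dimensions for Z/5Z x A_4 are 1, 1, 1, 1, 1, 1, 1, 1, 1, 1, 1, 1, 1, 1, 1, 3, 3, 3, 3, 3: 15 irreducibles of dimension 1, each with multiplicity 1; 5 irreducibles of dimension 3, each with multiplicity 3. Total dimension 15*1*1 + 5*3*3 = 60 = |G|.

Proof sketch: General theorem: in the regular representation of a finite group G, each irreducible appears with multiplicity equal to its dimension. Check: dim(rho_reg) = sum d_i^2 = 1 + 1 + 1 + 1 + 1 + 1 + 1 + 1 + 1 + 1 + 1 + 1 + 1 + 1 + 1 + 9 + 9 + 9 + 9 + 9 = 60 = |G|.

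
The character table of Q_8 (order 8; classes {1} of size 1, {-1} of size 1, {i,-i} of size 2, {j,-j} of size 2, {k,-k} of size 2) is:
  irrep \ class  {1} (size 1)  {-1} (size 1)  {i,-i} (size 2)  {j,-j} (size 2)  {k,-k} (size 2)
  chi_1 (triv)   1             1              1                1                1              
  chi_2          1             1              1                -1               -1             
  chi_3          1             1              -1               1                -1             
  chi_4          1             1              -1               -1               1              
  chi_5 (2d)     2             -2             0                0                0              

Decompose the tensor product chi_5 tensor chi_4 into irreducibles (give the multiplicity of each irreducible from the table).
chi_5 tensor chi_4 = chi_5 (all other irreducibles have multiplicity 0).

Justification: The character of a tensor product is the pointwise product (chi_5 * chi_4)(C) = chi_5(C) * chi_4(C):
  {1}: (2)*(1), {-1}: (-2)*(1), {i,-i}: (0)*(-1), {j,-j}: (0)*(-1), {k,-k}: (0)*(1)
so (chi_5 * chi_4) takes values
  {1} -> 2, {-1} -> -2, {i,-i} -> 0, {j,-j} -> 0, {k,-k} -> 0.
Now take the inner product of this character with each irreducible chi from the table, <chi_5*chi_4, chi> = (1/8) sum_C |C| (chi_5*chi_4)(C) conj(chi(C)):
  <chi_5*chi_4, chi_1> = (1/8)[1*(2)*conj(1) + 1*(-2)*conj(1) + 2*(0)*conj(1) + 2*(0)*conj(1) + 2*(0)*conj(1)]
      = (1/8)[(2) + (-2) + (0) + (0) + (0)] = 0/8 = 0
  <chi_5*chi_4, chi_2> = (1/8)[1*(2)*conj(1) + 1*(-2)*conj(1) + 2*(0)*conj(1) + 2*(0)*conj(-1) + 2*(0)*conj(-1)]
      = (1/8)[(2) + (-2) + (0) + (0) + (0)] = 0/8 = 0
  <chi_5*chi_4, chi_3> = (1/8)[1*(2)*conj(1) + 1*(-2)*conj(1) + 2*(0)*conj(-1) + 2*(0)*conj(1) + 2*(0)*conj(-1)]
      = (1/8)[(2) + (-2) + (0) + (0) + (0)] = 0/8 = 0
  <chi_5*chi_4, chi_4> = (1/8)[1*(2)*conj(1) + 1*(-2)*conj(1) + 2*(0)*conj(-1) + 2*(0)*conj(-1) + 2*(0)*conj(1)]
      = (1/8)[(2) + (-2) + (0) + (0) + (0)] = 0/8 = 0
  <chi_5*chi_4, chi_5> = (1/8)[1*(2)*conj(2) + 1*(-2)*conj(-2) + 2*(0)*conj(0) + 2*(0)*conj(0) + 2*(0)*conj(0)]
      = (1/8)[(4) + (4) + (0) + (0) + (0)] = 8/8 = 1
Hence the multiplicities are chi_5: 1. Dimension check: dim(chi_5)*dim(chi_4) = 2*1 = 2 and sum (mult * dim) = 1*2 = 2.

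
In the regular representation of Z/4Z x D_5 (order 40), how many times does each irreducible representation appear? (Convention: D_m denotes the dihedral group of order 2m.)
Each irreducible V_i of dimension d_i appears with multiplicity d_i, i.e. rho_reg = (direct sum over all irreducibles V_i) d_i V_i. The irreducible dimensions for Z/4Z x D_5 are 1, 1, 1, 1, 1, 1, 1, 1, 2, 2, 2, 2, 2, 2, 2, 2: 8 irreducibles of dimension 1, each with multiplicity 1; 8 irreducibles of dimension 2, each with multiplicity 2. Total dimension 8*1*1 + 8*2*2 = 40 = |G|.

General theorem: in the regular representation of a finite group G, each irreducible appears with multiplicity equal to its dimension. Check: dim(rho_reg) = sum d_i^2 = 1 + 1 + 1 + 1 + 1 + 1 + 1 + 1 + 4 + 4 + 4 + 4 + 4 + 4 + 4 + 4 = 40 = |G|.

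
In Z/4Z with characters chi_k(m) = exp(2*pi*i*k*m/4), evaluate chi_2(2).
chi_2(2) = zeta_4^4 = 1

Justification: chi_2(2) = zeta_4^(2*2) = zeta_4^4. Since zeta_4^4 = 1, this equals zeta_4^0 = exp(2*pi*i*0/4) = 1.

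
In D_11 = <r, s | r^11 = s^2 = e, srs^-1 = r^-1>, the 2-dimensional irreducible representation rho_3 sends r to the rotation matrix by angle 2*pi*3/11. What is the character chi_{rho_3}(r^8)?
chi_{rho_3}(r^8) = 2*cos(2*pi*3*8/11) = 2*cos(48*pi/11)

Working: rho_3(r^8) is rotation by angle 2*pi*3*8/11, whose trace is 2*cos(2*pi*3*8/11) = 2*cos(48*pi/11).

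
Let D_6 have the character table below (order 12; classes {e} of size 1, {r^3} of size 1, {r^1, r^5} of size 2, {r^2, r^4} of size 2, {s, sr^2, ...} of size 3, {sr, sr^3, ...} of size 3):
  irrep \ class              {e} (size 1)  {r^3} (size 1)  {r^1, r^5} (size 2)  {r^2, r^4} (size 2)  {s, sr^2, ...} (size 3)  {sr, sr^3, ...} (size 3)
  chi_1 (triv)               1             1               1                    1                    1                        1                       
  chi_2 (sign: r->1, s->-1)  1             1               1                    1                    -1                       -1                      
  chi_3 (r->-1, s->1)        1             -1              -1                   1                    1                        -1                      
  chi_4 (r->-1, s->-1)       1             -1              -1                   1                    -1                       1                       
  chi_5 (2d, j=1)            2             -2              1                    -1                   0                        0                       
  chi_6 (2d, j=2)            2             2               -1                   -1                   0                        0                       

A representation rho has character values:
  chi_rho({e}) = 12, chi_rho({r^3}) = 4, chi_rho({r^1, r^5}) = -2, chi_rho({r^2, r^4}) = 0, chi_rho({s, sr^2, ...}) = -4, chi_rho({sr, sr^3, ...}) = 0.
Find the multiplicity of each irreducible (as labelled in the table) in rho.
Multiplicities: chi_1: 0, chi_2: 2, chi_3: 0, chi_4: 2, chi_5: 1, chi_6: 3.

Derivation: Use <chi_rho, chi> = (1/|G|) sum_C |C| * chi_rho(C) * conj(chi(C)) with |G| = 12 for each irreducible chi in the table:
  <chi_rho, chi_1> = (1/12)[1*(12)*conj(1) + 1*(4)*conj(1) + 2*(-2)*conj(1) + 2*(0)*conj(1) + 3*(-4)*conj(1) + 3*(0)*conj(1)]
      = (1/12)[(12) + (4) + (-4) + (0) + (-12) + (0)] = 0/12 = 0
  <chi_rho, chi_2> = (1/12)[1*(12)*conj(1) + 1*(4)*conj(1) + 2*(-2)*conj(1) + 2*(0)*conj(1) + 3*(-4)*conj(-1) + 3*(0)*conj(-1)]
      = (1/12)[(12) + (4) + (-4) + (0) + (12) + (0)] = 24/12 = 2
  <chi_rho, chi_3> = (1/12)[1*(12)*conj(1) + 1*(4)*conj(-1) + 2*(-2)*conj(-1) + 2*(0)*conj(1) + 3*(-4)*conj(1) + 3*(0)*conj(-1)]
      = (1/12)[(12) + (-4) + (4) + (0) + (-12) + (0)] = 0/12 = 0
  <chi_rho, chi_4> = (1/12)[1*(12)*conj(1) + 1*(4)*conj(-1) + 2*(-2)*conj(-1) + 2*(0)*conj(1) + 3*(-4)*conj(-1) + 3*(0)*conj(1)]
      = (1/12)[(12) + (-4) + (4) + (0) + (12) + (0)] = 24/12 = 2
  <chi_rho, chi_5> = (1/12)[1*(12)*conj(2) + 1*(4)*conj(-2) + 2*(-2)*conj(1) + 2*(0)*conj(-1) + 3*(-4)*conj(0) + 3*(0)*conj(0)]
      = (1/12)[(24) + (-8) + (-4) + (0) + (0) + (0)] = 12/12 = 1
  <chi_rho, chi_6> = (1/12)[1*(12)*conj(2) + 1*(4)*conj(2) + 2*(-2)*conj(-1) + 2*(0)*conj(-1) + 3*(-4)*conj(0) + 3*(0)*conj(0)]
      = (1/12)[(24) + (8) + (4) + (0) + (0) + (0)] = 36/12 = 3
Dimension check: dim(rho) = sum (mult * dim) = 0*1 + 2*1 + 0*1 + 2*1 + 1*2 + 3*2 = 12 = chi_rho(e) = 12.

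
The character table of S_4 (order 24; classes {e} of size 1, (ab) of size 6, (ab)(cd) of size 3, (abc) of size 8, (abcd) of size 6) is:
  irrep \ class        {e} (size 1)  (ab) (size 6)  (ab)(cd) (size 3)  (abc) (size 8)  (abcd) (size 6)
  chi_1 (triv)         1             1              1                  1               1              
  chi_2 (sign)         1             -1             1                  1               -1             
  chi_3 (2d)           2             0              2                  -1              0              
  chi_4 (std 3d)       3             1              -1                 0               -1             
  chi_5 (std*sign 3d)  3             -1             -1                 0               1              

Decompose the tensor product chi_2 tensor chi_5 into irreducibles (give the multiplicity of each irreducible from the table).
chi_2 tensor chi_5 = chi_4 (all other irreducibles have multiplicity 0).

Proof sketch: The character of a tensor product is the pointwise product (chi_2 * chi_5)(C) = chi_2(C) * chi_5(C):
  {e}: (1)*(3), (ab): (-1)*(-1), (ab)(cd): (1)*(-1), (abc): (1)*(0), (abcd): (-1)*(1)
so (chi_2 * chi_5) takes values
  {e} -> 3, (ab) -> 1, (ab)(cd) -> -1, (abc) -> 0, (abcd) -> -1.
Now take the inner product of this character with each irreducible chi from the table, <chi_2*chi_5, chi> = (1/24) sum_C |C| (chi_2*chi_5)(C) conj(chi(C)):
  <chi_2*chi_5, chi_1> = (1/24)[1*(3)*conj(1) + 6*(1)*conj(1) + 3*(-1)*conj(1) + 8*(0)*conj(1) + 6*(-1)*conj(1)]
      = (1/24)[(3) + (6) + (-3) + (0) + (-6)] = 0/24 = 0
  <chi_2*chi_5, chi_2> = (1/24)[1*(3)*conj(1) + 6*(1)*conj(-1) + 3*(-1)*conj(1) + 8*(0)*conj(1) + 6*(-1)*conj(-1)]
      = (1/24)[(3) + (-6) + (-3) + (0) + (6)] = 0/24 = 0
  <chi_2*chi_5, chi_3> = (1/24)[1*(3)*conj(2) + 6*(1)*conj(0) + 3*(-1)*conj(2) + 8*(0)*conj(-1) + 6*(-1)*conj(0)]
      = (1/24)[(6) + (0) + (-6) + (0) + (0)] = 0/24 = 0
  <chi_2*chi_5, chi_4> = (1/24)[1*(3)*conj(3) + 6*(1)*conj(1) + 3*(-1)*conj(-1) + 8*(0)*conj(0) + 6*(-1)*conj(-1)]
      = (1/24)[(9) + (6) + (3) + (0) + (6)] = 24/24 = 1
  <chi_2*chi_5, chi_5> = (1/24)[1*(3)*conj(3) + 6*(1)*conj(-1) + 3*(-1)*conj(-1) + 8*(0)*conj(0) + 6*(-1)*conj(1)]
      = (1/24)[(9) + (-6) + (3) + (0) + (-6)] = 0/24 = 0
Hence the multiplicities are chi_4: 1. Dimension check: dim(chi_2)*dim(chi_5) = 1*3 = 3 and sum (mult * dim) = 1*3 = 3.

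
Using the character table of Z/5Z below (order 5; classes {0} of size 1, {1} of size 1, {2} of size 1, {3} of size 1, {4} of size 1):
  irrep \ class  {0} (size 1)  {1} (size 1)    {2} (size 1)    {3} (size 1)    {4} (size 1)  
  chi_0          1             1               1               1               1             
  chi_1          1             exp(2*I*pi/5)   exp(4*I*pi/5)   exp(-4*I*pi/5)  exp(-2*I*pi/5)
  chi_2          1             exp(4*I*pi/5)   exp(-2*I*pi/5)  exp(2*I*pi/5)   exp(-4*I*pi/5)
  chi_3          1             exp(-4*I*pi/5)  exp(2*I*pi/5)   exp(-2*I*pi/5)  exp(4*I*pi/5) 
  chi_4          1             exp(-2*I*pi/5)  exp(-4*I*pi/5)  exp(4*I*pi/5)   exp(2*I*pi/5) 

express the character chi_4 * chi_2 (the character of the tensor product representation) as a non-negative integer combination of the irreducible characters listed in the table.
chi_4 tensor chi_2 = chi_1 (all other irreducibles have multiplicity 0).

Reasoning: The character of a tensor product is the pointwise product (chi_4 * chi_2)(C) = chi_4(C) * chi_2(C):
  {0}: (1)*(1), {1}: (exp(-2*I*pi/5))*(exp(4*I*pi/5)), {2}: (exp(-4*I*pi/5))*(exp(-2*I*pi/5)), {3}: (exp(4*I*pi/5))*(exp(2*I*pi/5)), {4}: (exp(2*I*pi/5))*(exp(-4*I*pi/5))
so (chi_4 * chi_2) takes values
  {0} -> 1, {1} -> exp(2*I*pi/5), {2} -> exp(4*I*pi/5), {3} -> exp(-4*I*pi/5), {4} -> exp(-2*I*pi/5).
Now take the inner product of this character with each irreducible chi from the table, <chi_4*chi_2, chi> = (1/5) sum_C |C| (chi_4*chi_2)(C) conj(chi(C)):
  <chi_4*chi_2, chi_0> = (1/5)[1*(1)*conj(1) + 1*(exp(2*I*pi/5))*conj(1) + 1*(exp(4*I*pi/5))*conj(1) + 1*(exp(-4*I*pi/5))*conj(1) + 1*(exp(-2*I*pi/5))*conj(1)]
      = (1/5)[(1) + (exp(2*I*pi/5)) + (exp(4*I*pi/5)) + (exp(-4*I*pi/5)) + (exp(-2*I*pi/5))] = 0/5 = 0
  <chi_4*chi_2, chi_1> = (1/5)[1*(1)*conj(1) + 1*(exp(2*I*pi/5))*conj(exp(2*I*pi/5)) + 1*(exp(4*I*pi/5))*conj(exp(4*I*pi/5)) + 1*(exp(-4*I*pi/5))*conj(exp(-4*I*pi/5)) + 1*(exp(-2*I*pi/5))*conj(exp(-2*I*pi/5))]
      = (1/5)[(1) + (1) + (1) + (1) + (1)] = 5/5 = 1
  <chi_4*chi_2, chi_2> = (1/5)[1*(1)*conj(1) + 1*(exp(2*I*pi/5))*conj(exp(4*I*pi/5)) + 1*(exp(4*I*pi/5))*conj(exp(-2*I*pi/5)) + 1*(exp(-4*I*pi/5))*conj(exp(2*I*pi/5)) + 1*(exp(-2*I*pi/5))*conj(exp(-4*I*pi/5))]
      = (1/5)[(1) + (exp(-2*I*pi/5)) + (exp(-4*I*pi/5)) + (exp(4*I*pi/5)) + (exp(2*I*pi/5))] = 0/5 = 0
  <chi_4*chi_2, chi_3> = (1/5)[1*(1)*conj(1) + 1*(exp(2*I*pi/5))*conj(exp(-4*I*pi/5)) + 1*(exp(4*I*pi/5))*conj(exp(2*I*pi/5)) + 1*(exp(-4*I*pi/5))*conj(exp(-2*I*pi/5)) + 1*(exp(-2*I*pi/5))*conj(exp(4*I*pi/5))]
      = (1/5)[(1) + (exp(-4*I*pi/5)) + (exp(2*I*pi/5)) + (exp(-2*I*pi/5)) + (exp(4*I*pi/5))] = 0/5 = 0
  <chi_4*chi_2, chi_4> = (1/5)[1*(1)*conj(1) + 1*(exp(2*I*pi/5))*conj(exp(-2*I*pi/5)) + 1*(exp(4*I*pi/5))*conj(exp(-4*I*pi/5)) + 1*(exp(-4*I*pi/5))*conj(exp(4*I*pi/5)) + 1*(exp(-2*I*pi/5))*conj(exp(2*I*pi/5))]
      = (1/5)[(1) + (exp(4*I*pi/5)) + (exp(-2*I*pi/5)) + (exp(2*I*pi/5)) + (exp(-4*I*pi/5))] = 0/5 = 0
(Exp terms are combined using exp(i*s)*conj(exp(i*t)) = exp(i*(s-t)), and sums of them are collapsed using the identity that for every m > 1 the m distinct m-th roots of unity sum to 0, e.g. 1 + exp(2*I*pi/3) + exp(-2*I*pi/3) = 0.)
Hence the multiplicities are chi_1: 1. Dimension check: dim(chi_4)*dim(chi_2) = 1*1 = 1 and sum (mult * dim) = 1*1 = 1.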